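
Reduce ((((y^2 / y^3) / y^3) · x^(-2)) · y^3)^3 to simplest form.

x^(-6)y^(-3)

((((y^2 / y^3) / y^3) · x^(-2)) · y^3)^3
= ((((y^2 / y^3) / y^3) · x^(-2))^3) · ((y^3)^3)    [power of a product]
= ((((y^2 / y^3) / y^3)^3) · ((x^(-2))^3)) · ((y^3)^3)    [power of a product]
= ((((y^2 / y^3)^3) / ((y^3)^3)) · ((x^(-2))^3)) · ((y^3)^3)    [power of a quotient]
= (((((y^2)^3) / ((y^3)^3)) / ((y^3)^3)) · ((x^(-2))^3)) · ((y^3)^3)    [power of a quotient]
= (((y^6 / ((y^3)^3)) / ((y^3)^3)) · ((x^(-2))^3)) · ((y^3)^3)    [power of a power]
= (((y^6 / y^9) / ((y^3)^3)) · ((x^(-2))^3)) · ((y^3)^3)    [power of a power]
= ((y^(-3) / ((y^3)^3)) · ((x^(-2))^3)) · ((y^3)^3)    [quotient of powers]
= ((y^(-3) / y^9) · ((x^(-2))^3)) · ((y^3)^3)    [power of a power]
= (y^(-12) · ((x^(-2))^3)) · ((y^3)^3)    [quotient of powers]
= (y^(-12) · x^(-6)) · ((y^3)^3)    [power of a power]
= (y^(-12) · x^(-6)) · y^9    [power of a power]
= x^(-6)y^(-3)    [product of powers]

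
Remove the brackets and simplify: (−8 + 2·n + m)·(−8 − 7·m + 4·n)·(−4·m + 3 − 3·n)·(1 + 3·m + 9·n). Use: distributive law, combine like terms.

464·m − 549·m^2 − 1998·m·n + 192 + 1392·n − 2856·n^2 − 611·m^3 − 1802·m^2·n + 664·m·n^2 + 1488·n^3 + 435·m^3·n + 543·m^2·n^2 − 90·m·n^3 − 216·n^4 + 84·m^4

(−8 + 2·n + m)·(−8 − 7·m + 4·n)·(−4·m + 3 − 3·n)·(1 + 3·m + 9·n)
= (64 + 56·m − 32·n − 16·n − 14·m·n + 8·n^2 − 8·m − 7·m^2 + 4·m·n)·(−4·m + 3 − 3·n)·(1 + 3·m + 9·n)    [distributive law]
= (64 + 48·m − 48·n − 10·m·n + 8·n^2 − 7·m^2)·(−4·m + 3 − 3·n)·(1 + 3·m + 9·n)    [combine like terms]
= (−256·m + 192 − 192·n − 192·m^2 + 144·m − 144·m·n + 192·m·n − 144·n + 144·n^2 + 40·m^2·n − 30·m·n + 30·m·n^2 − 32·m·n^2 + 24·n^2 − 24·n^3 + 28·m^3 − 21·m^2 + 21·m^2·n)·(1 + 3·m + 9·n)    [distributive law]
= (−112·m + 192 − 336·n − 213·m^2 + 18·m·n + 168·n^2 + 61·m^2·n − 2·m·n^2 − 24·n^3 + 28·m^3)·(1 + 3·m + 9·n)    [combine like terms]
= −112·m − 336·m^2 − 1008·m·n + 192 + 576·m + 1728·n − 336·n − 1008·m·n − 3024·n^2 − 213·m^2 − 639·m^3 − 1917·m^2·n + 18·m·n + 54·m^2·n + 162·m·n^2 + 168·n^2 + 504·m·n^2 + 1512·n^3 + 61·m^2·n + 183·m^3·n + 549·m^2·n^2 − 2·m·n^2 − 6·m^2·n^2 − 18·m·n^3 − 24·n^3 − 72·m·n^3 − 216·n^4 + 28·m^3 + 84·m^4 + 252·m^3·n    [distributive law]
= 464·m − 549·m^2 − 1998·m·n + 192 + 1392·n − 2856·n^2 − 611·m^3 − 1802·m^2·n + 664·m·n^2 + 1488·n^3 + 435·m^3·n + 543·m^2·n^2 − 90·m·n^3 − 216·n^4 + 84·m^4    [combine like terms]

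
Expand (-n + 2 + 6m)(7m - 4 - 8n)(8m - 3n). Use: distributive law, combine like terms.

(-n + 2 + 6m)(7m - 4 - 8n)(8m - 3n)
= (-7mn + 4n + 8n^2 + 14m - 8 - 16n + 42m^2 - 24m - 48mn)(8m - 3n)    [distributive law]
= (-55mn - 12n + 8n^2 - 10m - 8 + 42m^2)(8m - 3n)    [combine like terms]
= -440m^2n + 165mn^2 - 96mn + 36n^2 + 64mn^2 - 24n^3 - 80m^2 + 30mn - 64m + 24n + 336m^3 - 126m^2n    [distributive law]
= -566m^2n + 229mn^2 - 66mn + 36n^2 - 24n^3 - 80m^2 - 64m + 24n + 336m^3    [combine like terms]

-566m^2n + 229mn^2 - 66mn + 36n^2 - 24n^3 - 80m^2 - 64m + 24n + 336m^3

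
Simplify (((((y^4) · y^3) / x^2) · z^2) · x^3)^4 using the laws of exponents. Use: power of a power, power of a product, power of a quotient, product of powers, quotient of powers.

x^4y^28z^8

(((((y^4) · y^3) / x^2) · z^2) · x^3)^4
= (((((y^4) · y^3) / x^2) · z^2)^4) · ((x^3)^4)    [power of a product]
= (((((y^4) · y^3) / x^2)^4) · ((z^2)^4)) · ((x^3)^4)    [power of a product]
= (((((y^4) · y^3)^4) / ((x^2)^4)) · ((z^2)^4)) · ((x^3)^4)    [power of a quotient]
= (((((y^4)^4) · ((y^3)^4)) / ((x^2)^4)) · ((z^2)^4)) · ((x^3)^4)    [power of a product]
= ((((y^16) · ((y^3)^4)) / ((x^2)^4)) · ((z^2)^4)) · ((x^3)^4)    [power of a power]
= (((y^16 · y^12) / ((x^2)^4)) · ((z^2)^4)) · ((x^3)^4)    [power of a power]
= ((y^28 / ((x^2)^4)) · ((z^2)^4)) · ((x^3)^4)    [product of powers]
= ((y^28 / x^8) · ((z^2)^4)) · ((x^3)^4)    [power of a power]
= ((y^28 / x^8) · z^8) · ((x^3)^4)    [power of a power]
= ((y^28 / x^8) · z^8) · x^12    [power of a power]
= x^4y^28z^8    [quotient of powers]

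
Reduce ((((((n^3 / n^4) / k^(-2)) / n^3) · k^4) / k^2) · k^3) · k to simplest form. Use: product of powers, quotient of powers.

k^8n^(-4)

((((((n^3 / n^4) / k^(-2)) / n^3) · k^4) / k^2) · k^3) · k
= (((((n^(-1) / k^(-2)) / n^3) · k^4) / k^2) · k^3) · k    [quotient of powers]
= k^8n^(-4)    [quotient of powers; product of powers]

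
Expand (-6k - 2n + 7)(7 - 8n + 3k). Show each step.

(-6k - 2n + 7)(7 - 8n + 3k)
= -42k + 48kn - 18k² - 14n + 16n² - 6kn + 49 - 56n + 21k    [distributive law]
= -21k + 42kn - 18k² - 70n + 16n² + 49    [combine like terms]

-21k + 42kn - 18k² - 70n + 16n² + 49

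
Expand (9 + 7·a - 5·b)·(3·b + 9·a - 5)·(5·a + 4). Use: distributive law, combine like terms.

(9 + 7·a - 5·b)·(3·b + 9·a - 5)·(5·a + 4)
= (27·b + 81·a - 45 + 21·a·b + 63·a^2 - 35·a - 15·b^2 - 45·a·b + 25·b)·(5·a + 4)    [distributive law]
= (52·b + 46·a - 45 - 24·a·b + 63·a^2 - 15·b^2)·(5·a + 4)    [combine like terms]
= 260·a·b + 208·b + 230·a^2 + 184·a - 225·a - 180 - 120·a^2·b - 96·a·b + 315·a^3 + 252·a^2 - 75·a·b^2 - 60·b^2    [distributive law]
= 164·a·b + 208·b + 482·a^2 - 41·a - 180 - 120·a^2·b + 315·a^3 - 75·a·b^2 - 60·b^2    [combine like terms]

164·a·b + 208·b + 482·a^2 - 41·a - 180 - 120·a^2·b + 315·a^3 - 75·a·b^2 - 60·b^2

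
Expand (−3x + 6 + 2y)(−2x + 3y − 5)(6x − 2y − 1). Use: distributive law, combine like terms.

(−3x + 6 + 2y)(−2x + 3y − 5)(6x − 2y − 1)
= (6x^2 − 9xy + 15x − 12x + 18y − 30 − 4xy + 6y^2 − 10y)(6x − 2y − 1)    [distributive law]
= (6x^2 − 13xy + 3x + 8y − 30 + 6y^2)(6x − 2y − 1)    [combine like terms]
= 36x^3 − 12x^2y − 6x^2 − 78x^2y + 26xy^2 + 13xy + 18x^2 − 6xy − 3x + 48xy − 16y^2 − 8y − 180x + 60y + 30 + 36xy^2 − 12y^3 − 6y^2    [distributive law]
= 36x^3 − 90x^2y + 12x^2 + 62xy^2 + 55xy − 183x − 22y^2 + 52y + 30 − 12y^3    [combine like terms]

36x^3 − 90x^2y + 12x^2 + 62xy^2 + 55xy − 183x − 22y^2 + 52y + 30 − 12y^3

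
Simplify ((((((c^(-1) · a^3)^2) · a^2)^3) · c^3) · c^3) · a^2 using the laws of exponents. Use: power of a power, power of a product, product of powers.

a^26

((((((c^(-1) · a^3)^2) · a^2)^3) · c^3) · c^3) · a^2
= ((((((c^(-1) · a^3)^2)^3) · ((a^2)^3)) · c^3) · c^3) · a^2    [power of a product]
= (((((c^(-1) · a^3)^6) · ((a^2)^3)) · c^3) · c^3) · a^2    [power of a power]
= ((((((c^(-1))^6) · ((a^3)^6)) · ((a^2)^3)) · c^3) · c^3) · a^2    [power of a product]
= ((((c^(-6) · ((a^3)^6)) · ((a^2)^3)) · c^3) · c^3) · a^2    [power of a power]
= ((((c^(-6) · a^18) · ((a^2)^3)) · c^3) · c^3) · a^2    [power of a power]
= ((((c^(-6) · a^18) · a^6) · c^3) · c^3) · a^2    [power of a power]
= a^26    [product of powers]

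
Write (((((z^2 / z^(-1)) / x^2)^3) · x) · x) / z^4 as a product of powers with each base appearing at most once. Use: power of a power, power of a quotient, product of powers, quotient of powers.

(((((z^2 / z^(-1)) / x^2)^3) · x) · x) / z^4
= (((((z^2 / z^(-1))^3) / ((x^2)^3)) · x) · x) / z^4    [power of a quotient]
= ((((((z^2)^3) / ((z^(-1))^3)) / ((x^2)^3)) · x) · x) / z^4    [power of a quotient]
= ((((z^6 / ((z^(-1))^3)) / ((x^2)^3)) · x) · x) / z^4    [power of a power]
= ((((z^6 / z^(-3)) / ((x^2)^3)) · x) · x) / z^4    [power of a power]
= (((z^9 / ((x^2)^3)) · x) · x) / z^4    [quotient of powers]
= (((z^9 / x^6) · x) · x) / z^4    [power of a power]
= x^(-4)z^5    [quotient of powers; product of powers]

x^(-4)z^5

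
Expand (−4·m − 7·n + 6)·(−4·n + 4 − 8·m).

72·m·n − 64·m + 32·m^2 + 28·n^2 − 52·n + 24

(−4·m − 7·n + 6)·(−4·n + 4 − 8·m)
= 16·m·n − 16·m + 32·m^2 + 28·n^2 − 28·n + 56·m·n − 24·n + 24 − 48·m    [distributive law]
= 72·m·n − 64·m + 32·m^2 + 28·n^2 − 52·n + 24    [combine like terms]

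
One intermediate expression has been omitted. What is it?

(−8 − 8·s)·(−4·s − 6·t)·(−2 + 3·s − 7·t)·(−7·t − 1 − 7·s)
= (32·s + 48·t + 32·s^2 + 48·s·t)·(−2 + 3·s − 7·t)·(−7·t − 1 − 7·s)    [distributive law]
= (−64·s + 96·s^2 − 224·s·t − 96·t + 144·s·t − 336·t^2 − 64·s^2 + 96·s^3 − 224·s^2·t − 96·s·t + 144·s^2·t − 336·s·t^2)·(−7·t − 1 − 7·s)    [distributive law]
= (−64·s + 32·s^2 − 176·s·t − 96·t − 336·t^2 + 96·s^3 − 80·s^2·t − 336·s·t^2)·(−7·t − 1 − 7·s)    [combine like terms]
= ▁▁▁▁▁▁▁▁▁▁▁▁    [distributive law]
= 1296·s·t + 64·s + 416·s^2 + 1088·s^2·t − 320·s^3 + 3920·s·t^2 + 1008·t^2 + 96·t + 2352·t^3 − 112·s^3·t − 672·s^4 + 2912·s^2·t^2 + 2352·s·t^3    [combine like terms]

Applying distributive law to the line above:

448·s·t + 64·s + 448·s^2 − 224·s^2·t − 32·s^2 − 224·s^3 + 1232·s·t^2 + 176·s·t + 1232·s^2·t + 672·t^2 + 96·t + 672·s·t + 2352·t^3 + 336·t^2 + 2352·s·t^2 − 672·s^3·t − 96·s^3 − 672·s^4 + 560·s^2·t^2 + 80·s^2·t + 560·s^3·t + 2352·s·t^3 + 336·s·t^2 + 2352·s^2·t^2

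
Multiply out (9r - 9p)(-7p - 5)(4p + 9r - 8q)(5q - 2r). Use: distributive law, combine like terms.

2583p^2qr - 630p^2r^2 - 3843pqr^2 + 1134pr^3 + 2520pq^2r + 1845pqr - 450pr^2 - 2745qr^2 + 810r^3 + 1800q^2r + 1260p^3q - 504p^3r - 2520p^2q^2 + 900p^2q - 360p^2r - 1800pq^2

(9r - 9p)(-7p - 5)(4p + 9r - 8q)(5q - 2r)
= (-63pr - 45r + 63p^2 + 45p)(4p + 9r - 8q)(5q - 2r)    [distributive law]
= (-252p^2r - 567pr^2 + 504pqr - 180pr - 405r^2 + 360qr + 252p^3 + 567p^2r - 504p^2q + 180p^2 + 405pr - 360pq)(5q - 2r)    [distributive law]
= (315p^2r - 567pr^2 + 504pqr + 225pr - 405r^2 + 360qr + 252p^3 - 504p^2q + 180p^2 - 360pq)(5q - 2r)    [combine like terms]
= 1575p^2qr - 630p^2r^2 - 2835pqr^2 + 1134pr^3 + 2520pq^2r - 1008pqr^2 + 1125pqr - 450pr^2 - 2025qr^2 + 810r^3 + 1800q^2r - 720qr^2 + 1260p^3q - 504p^3r - 2520p^2q^2 + 1008p^2qr + 900p^2q - 360p^2r - 1800pq^2 + 720pqr    [distributive law]
= 2583p^2qr - 630p^2r^2 - 3843pqr^2 + 1134pr^3 + 2520pq^2r + 1845pqr - 450pr^2 - 2745qr^2 + 810r^3 + 1800q^2r + 1260p^3q - 504p^3r - 2520p^2q^2 + 900p^2q - 360p^2r - 1800pq^2    [combine like terms]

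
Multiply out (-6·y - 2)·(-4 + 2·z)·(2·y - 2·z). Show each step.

48·y^2 - 56·y·z - 24·y^2·z + 24·y·z^2 + 16·y - 16·z + 8·z^2

(-6·y - 2)·(-4 + 2·z)·(2·y - 2·z)
= (24·y - 12·y·z + 8 - 4·z)·(2·y - 2·z)    [distributive law]
= 48·y^2 - 48·y·z - 24·y^2·z + 24·y·z^2 + 16·y - 16·z - 8·y·z + 8·z^2    [distributive law]
= 48·y^2 - 56·y·z - 24·y^2·z + 24·y·z^2 + 16·y - 16·z + 8·z^2    [combine like terms]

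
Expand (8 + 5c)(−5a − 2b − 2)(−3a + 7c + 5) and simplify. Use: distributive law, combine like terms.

(8 + 5c)(−5a − 2b − 2)(−3a + 7c + 5)
= (−40a − 16b − 16 − 25ac − 10bc − 10c)(−3a + 7c + 5)    [distributive law]
= 120a^2 − 280ac − 200a + 48ab − 112bc − 80b + 48a − 112c − 80 + 75a^2c − 175ac^2 − 125ac + 30abc − 70bc^2 − 50bc + 30ac − 70c^2 − 50c    [distributive law]
= 120a^2 − 375ac − 152a + 48ab − 162bc − 80b − 162c − 80 + 75a^2c − 175ac^2 + 30abc − 70bc^2 − 70c^2    [combine like terms]

120a^2 − 375ac − 152a + 48ab − 162bc − 80b − 162c − 80 + 75a^2c − 175ac^2 + 30abc − 70bc^2 − 70c^2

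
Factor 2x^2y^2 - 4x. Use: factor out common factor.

2x^2y^2 - 4x
= 2(x^2y^2 - 2x)    [factor out 2]
= 2x(xy^2 - 2)    [factor out x]

2x(xy^2 - 2)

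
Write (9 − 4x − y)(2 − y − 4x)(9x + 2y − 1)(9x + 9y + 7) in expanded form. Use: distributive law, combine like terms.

−1030x^2 + 912xy + 1280x + 262y^2 + 167y − 126 − 4735x^2y − 1787xy^2 − 193y^3 − 2700x^3 + 2232x^3y + 1161x^2y^2 + 243xy^3 + 1296x^4 + 18y^4

(9 − 4x − y)(2 − y − 4x)(9x + 2y − 1)(9x + 9y + 7)
= (18 − 9y − 36x − 8x + 4xy + 16x^2 − 2y + y^2 + 4xy)(9x + 2y − 1)(9x + 9y + 7)    [distributive law]
= (18 − 11y − 44x + 8xy + 16x^2 + y^2)(9x + 2y − 1)(9x + 9y + 7)    [combine like terms]
= (162x + 36y − 18 − 99xy − 22y^2 + 11y − 396x^2 − 88xy + 44x + 72x^2y + 16xy^2 − 8xy + 144x^3 + 32x^2y − 16x^2 + 9xy^2 + 2y^3 − y^2)(9x + 9y + 7)    [distributive law]
= (206x + 47y − 18 − 195xy − 23y^2 − 412x^2 + 104x^2y + 25xy^2 + 144x^3 + 2y^3)(9x + 9y + 7)    [combine like terms]
= 1854x^2 + 1854xy + 1442x + 423xy + 423y^2 + 329y − 162x − 162y − 126 − 1755x^2y − 1755xy^2 − 1365xy − 207xy^2 − 207y^3 − 161y^2 − 3708x^3 − 3708x^2y − 2884x^2 + 936x^3y + 936x^2y^2 + 728x^2y + 225x^2y^2 + 225xy^3 + 175xy^2 + 1296x^4 + 1296x^3y + 1008x^3 + 18xy^3 + 18y^4 + 14y^3    [distributive law]
= −1030x^2 + 912xy + 1280x + 262y^2 + 167y − 126 − 4735x^2y − 1787xy^2 − 193y^3 − 2700x^3 + 2232x^3y + 1161x^2y^2 + 243xy^3 + 1296x^4 + 18y^4    [combine like terms]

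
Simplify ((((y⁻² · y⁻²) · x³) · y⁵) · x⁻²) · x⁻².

((((y⁻² · y⁻²) · x³) · y⁵) · x⁻²) · x⁻²
= (((y⁻⁴ · x³) · y⁵) · x⁻²) · x⁻²    [product of powers]
= x⁻¹·y    [product of powers]

x⁻¹·y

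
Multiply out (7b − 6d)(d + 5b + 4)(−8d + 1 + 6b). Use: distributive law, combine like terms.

148bd^2 − 391bd − 418b^2d + 203b^2 + 210b^3 + 28b + 48d^3 + 186d^2 − 24d

(7b − 6d)(d + 5b + 4)(−8d + 1 + 6b)
= (7bd + 35b^2 + 28b − 6d^2 − 30bd − 24d)(−8d + 1 + 6b)    [distributive law]
= (−23bd + 35b^2 + 28b − 6d^2 − 24d)(−8d + 1 + 6b)    [combine like terms]
= 184bd^2 − 23bd − 138b^2d − 280b^2d + 35b^2 + 210b^3 − 224bd + 28b + 168b^2 + 48d^3 − 6d^2 − 36bd^2 + 192d^2 − 24d − 144bd    [distributive law]
= 148bd^2 − 391bd − 418b^2d + 203b^2 + 210b^3 + 28b + 48d^3 + 186d^2 − 24d    [combine like terms]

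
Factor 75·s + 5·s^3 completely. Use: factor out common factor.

75·s + 5·s^3
= 5(15·s + s^3)    [factor out 5]
= 5·s(15 + s^2)    [factor out s]

5·s(15 + s^2)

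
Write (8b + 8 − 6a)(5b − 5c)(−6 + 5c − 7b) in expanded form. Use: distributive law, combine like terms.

−520b^2 + 480b^2c − 280b^3 + 720bc − 200bc^2 − 240b + 240c − 200c^2 + 180ab − 360abc + 210ab^2 − 180ac + 150ac^2

(8b + 8 − 6a)(5b − 5c)(−6 + 5c − 7b)
= (40b^2 − 40bc + 40b − 40c − 30ab + 30ac)(−6 + 5c − 7b)    [distributive law]
= −240b^2 + 200b^2c − 280b^3 + 240bc − 200bc^2 + 280b^2c − 240b + 200bc − 280b^2 + 240c − 200c^2 + 280bc + 180ab − 150abc + 210ab^2 − 180ac + 150ac^2 − 210abc    [distributive law]
= −520b^2 + 480b^2c − 280b^3 + 720bc − 200bc^2 − 240b + 240c − 200c^2 + 180ab − 360abc + 210ab^2 − 180ac + 150ac^2    [combine like terms]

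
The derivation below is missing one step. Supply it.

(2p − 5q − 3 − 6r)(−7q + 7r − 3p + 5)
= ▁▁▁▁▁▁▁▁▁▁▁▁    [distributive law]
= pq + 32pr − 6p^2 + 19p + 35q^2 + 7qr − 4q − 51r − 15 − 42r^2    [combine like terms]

After distributive law, the bracketed line is:

−14pq + 14pr − 6p^2 + 10p + 35q^2 − 35qr + 15pq − 25q + 21q − 21r + 9p − 15 + 42qr − 42r^2 + 18pr − 30r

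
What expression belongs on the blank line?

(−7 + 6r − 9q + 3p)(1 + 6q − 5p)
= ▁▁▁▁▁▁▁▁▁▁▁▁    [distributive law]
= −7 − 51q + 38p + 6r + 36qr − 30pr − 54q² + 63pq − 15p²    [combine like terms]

Applying distributive law to the line above:

−7 − 42q + 35p + 6r + 36qr − 30pr − 9q − 54q² + 45pq + 3p + 18pq − 15p²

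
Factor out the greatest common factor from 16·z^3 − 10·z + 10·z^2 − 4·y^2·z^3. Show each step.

2·z(8·z^2 − 5 + 5·z − 2·y^2·z^2)

16·z^3 − 10·z + 10·z^2 − 4·y^2·z^3
= 2(8·z^3 − 5·z + 5·z^2 − 2·y^2·z^3)    [factor out 2]
= 2·z(8·z^2 − 5 + 5·z − 2·y^2·z^2)    [factor out z]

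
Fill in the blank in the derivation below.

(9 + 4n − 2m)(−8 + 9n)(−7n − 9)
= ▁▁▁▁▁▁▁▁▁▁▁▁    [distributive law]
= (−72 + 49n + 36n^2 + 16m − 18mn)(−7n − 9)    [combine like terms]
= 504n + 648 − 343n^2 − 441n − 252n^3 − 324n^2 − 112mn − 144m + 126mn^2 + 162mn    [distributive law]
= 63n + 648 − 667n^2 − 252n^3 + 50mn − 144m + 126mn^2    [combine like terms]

Applying distributive law to the line above:

(−72 + 81n − 32n + 36n^2 + 16m − 18mn)(−7n − 9)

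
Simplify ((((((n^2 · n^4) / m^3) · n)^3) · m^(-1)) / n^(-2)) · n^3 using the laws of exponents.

m^(-10)n^26

((((((n^2 · n^4) / m^3) · n)^3) · m^(-1)) / n^(-2)) · n^3
= ((((((n^2 · n^4) / m^3)^3) · (n^3)) · m^(-1)) / n^(-2)) · n^3    [power of a product]
= ((((((n^2 · n^4)^3) / ((m^3)^3)) · (n^3)) · m^(-1)) / n^(-2)) · n^3    [power of a quotient]
= (((((((n^2)^3) · ((n^4)^3)) / ((m^3)^3)) · (n^3)) · m^(-1)) / n^(-2)) · n^3    [power of a product]
= (((((n^6 · ((n^4)^3)) / ((m^3)^3)) · (n^3)) · m^(-1)) / n^(-2)) · n^3    [power of a power]
= (((((n^6 · n^12) / ((m^3)^3)) · (n^3)) · m^(-1)) / n^(-2)) · n^3    [power of a power]
= ((((n^18 / ((m^3)^3)) · (n^3)) · m^(-1)) / n^(-2)) · n^3    [product of powers]
= ((((n^18 / m^9) · (n^3)) · m^(-1)) / n^(-2)) · n^3    [power of a power]
= m^(-10)n^26    [quotient of powers; product of powers]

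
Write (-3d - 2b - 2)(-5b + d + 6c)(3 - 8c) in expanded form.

39bd - 104bcd - 9d² + 24cd² - 38cd + 144c²d + 30b² - 80b²c - 116bc + 96bc² + 30b - 6d - 36c + 96c²

(-3d - 2b - 2)(-5b + d + 6c)(3 - 8c)
= (15bd - 3d² - 18cd + 10b² - 2bd - 12bc + 10b - 2d - 12c)(3 - 8c)    [distributive law]
= (13bd - 3d² - 18cd + 10b² - 12bc + 10b - 2d - 12c)(3 - 8c)    [combine like terms]
= 39bd - 104bcd - 9d² + 24cd² - 54cd + 144c²d + 30b² - 80b²c - 36bc + 96bc² + 30b - 80bc - 6d + 16cd - 36c + 96c²    [distributive law]
= 39bd - 104bcd - 9d² + 24cd² - 38cd + 144c²d + 30b² - 80b²c - 116bc + 96bc² + 30b - 6d - 36c + 96c²    [combine like terms]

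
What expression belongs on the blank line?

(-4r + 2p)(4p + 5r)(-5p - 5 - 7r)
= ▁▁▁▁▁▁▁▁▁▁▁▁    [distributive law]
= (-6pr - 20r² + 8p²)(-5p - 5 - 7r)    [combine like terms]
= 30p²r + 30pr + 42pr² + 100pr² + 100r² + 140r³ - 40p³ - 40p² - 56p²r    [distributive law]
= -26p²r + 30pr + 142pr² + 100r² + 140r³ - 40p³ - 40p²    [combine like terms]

By distributive law:

(-16pr - 20r² + 8p² + 10pr)(-5p - 5 - 7r)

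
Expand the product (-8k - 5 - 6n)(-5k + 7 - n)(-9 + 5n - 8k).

(-8k - 5 - 6n)(-5k + 7 - n)(-9 + 5n - 8k)
= (40k^2 - 56k + 8kn + 25k - 35 + 5n + 30kn - 42n + 6n^2)(-9 + 5n - 8k)    [distributive law]
= (40k^2 - 31k + 38kn - 35 - 37n + 6n^2)(-9 + 5n - 8k)    [combine like terms]
= -360k^2 + 200k^2n - 320k^3 + 279k - 155kn + 248k^2 - 342kn + 190kn^2 - 304k^2n + 315 - 175n + 280k + 333n - 185n^2 + 296kn - 54n^2 + 30n^3 - 48kn^2    [distributive law]
= -112k^2 - 104k^2n - 320k^3 + 559k - 201kn + 142kn^2 + 315 + 158n - 239n^2 + 30n^3    [combine like terms]

-112k^2 - 104k^2n - 320k^3 + 559k - 201kn + 142kn^2 + 315 + 158n - 239n^2 + 30n^3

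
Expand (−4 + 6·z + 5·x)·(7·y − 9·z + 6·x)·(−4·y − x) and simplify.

112·y^2 + 124·x·y − 144·y·z − 36·x·z + 24·x^2 − 168·y^2·z − 6·x·y·z + 216·y·z^2 + 54·x·z^2 + 9·x^2·z − 140·x·y^2 − 155·x^2·y − 30·x^3

(−4 + 6·z + 5·x)·(7·y − 9·z + 6·x)·(−4·y − x)
= (−28·y + 36·z − 24·x + 42·y·z − 54·z^2 + 36·x·z + 35·x·y − 45·x·z + 30·x^2)·(−4·y − x)    [distributive law]
= (−28·y + 36·z − 24·x + 42·y·z − 54·z^2 − 9·x·z + 35·x·y + 30·x^2)·(−4·y − x)    [combine like terms]
= 112·y^2 + 28·x·y − 144·y·z − 36·x·z + 96·x·y + 24·x^2 − 168·y^2·z − 42·x·y·z + 216·y·z^2 + 54·x·z^2 + 36·x·y·z + 9·x^2·z − 140·x·y^2 − 35·x^2·y − 120·x^2·y − 30·x^3    [distributive law]
= 112·y^2 + 124·x·y − 144·y·z − 36·x·z + 24·x^2 − 168·y^2·z − 6·x·y·z + 216·y·z^2 + 54·x·z^2 + 9·x^2·z − 140·x·y^2 − 155·x^2·y − 30·x^3    [combine like terms]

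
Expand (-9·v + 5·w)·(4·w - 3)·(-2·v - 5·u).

(-9·v + 5·w)·(4·w - 3)·(-2·v - 5·u)
= (-36·v·w + 27·v + 20·w² - 15·w)·(-2·v - 5·u)    [distributive law]
= 72·v²·w + 180·u·v·w - 54·v² - 135·u·v - 40·v·w² - 100·u·w² + 30·v·w + 75·u·w    [distributive law]

72·v²·w + 180·u·v·w - 54·v² - 135·u·v - 40·v·w² - 100·u·w² + 30·v·w + 75·u·w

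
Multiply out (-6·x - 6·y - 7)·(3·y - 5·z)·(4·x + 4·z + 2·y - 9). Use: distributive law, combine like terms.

-72·x^2·y + 108·x·y·z - 108·x·y^2 + 78·x·y + 120·x^2·z + 120·x·z^2 - 130·x·z - 12·y^2·z - 36·y^3 + 120·y^2 + 120·y·z^2 - 284·y·z + 189·y + 140·z^2 - 315·z

(-6·x - 6·y - 7)·(3·y - 5·z)·(4·x + 4·z + 2·y - 9)
= (-18·x·y + 30·x·z - 18·y^2 + 30·y·z - 21·y + 35·z)·(4·x + 4·z + 2·y - 9)    [distributive law]
= -72·x^2·y - 72·x·y·z - 36·x·y^2 + 162·x·y + 120·x^2·z + 120·x·z^2 + 60·x·y·z - 270·x·z - 72·x·y^2 - 72·y^2·z - 36·y^3 + 162·y^2 + 120·x·y·z + 120·y·z^2 + 60·y^2·z - 270·y·z - 84·x·y - 84·y·z - 42·y^2 + 189·y + 140·x·z + 140·z^2 + 70·y·z - 315·z    [distributive law]
= -72·x^2·y + 108·x·y·z - 108·x·y^2 + 78·x·y + 120·x^2·z + 120·x·z^2 - 130·x·z - 12·y^2·z - 36·y^3 + 120·y^2 + 120·y·z^2 - 284·y·z + 189·y + 140·z^2 - 315·z    [combine like terms]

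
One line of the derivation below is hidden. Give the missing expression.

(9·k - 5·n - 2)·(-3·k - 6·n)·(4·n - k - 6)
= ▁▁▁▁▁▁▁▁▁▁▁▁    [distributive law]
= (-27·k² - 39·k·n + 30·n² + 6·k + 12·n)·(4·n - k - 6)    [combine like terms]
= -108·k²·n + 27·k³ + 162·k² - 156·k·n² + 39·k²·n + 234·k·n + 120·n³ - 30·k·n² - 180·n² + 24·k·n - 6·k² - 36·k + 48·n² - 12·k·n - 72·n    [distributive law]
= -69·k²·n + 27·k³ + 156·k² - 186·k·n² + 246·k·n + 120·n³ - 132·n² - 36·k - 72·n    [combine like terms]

After distributive law, the bracketed line is:

(-27·k² - 54·k·n + 15·k·n + 30·n² + 6·k + 12·n)·(4·n - k - 6)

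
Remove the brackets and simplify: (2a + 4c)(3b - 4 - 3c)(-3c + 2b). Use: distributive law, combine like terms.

(2a + 4c)(3b - 4 - 3c)(-3c + 2b)
= (6ab - 8a - 6ac + 12bc - 16c - 12c^2)(-3c + 2b)    [distributive law]
= -18abc + 12ab^2 + 24ac - 16ab + 18ac^2 - 12abc - 36bc^2 + 24b^2c + 48c^2 - 32bc + 36c^3 - 24bc^2    [distributive law]
= -30abc + 12ab^2 + 24ac - 16ab + 18ac^2 - 60bc^2 + 24b^2c + 48c^2 - 32bc + 36c^3    [combine like terms]

-30abc + 12ab^2 + 24ac - 16ab + 18ac^2 - 60bc^2 + 24b^2c + 48c^2 - 32bc + 36c^3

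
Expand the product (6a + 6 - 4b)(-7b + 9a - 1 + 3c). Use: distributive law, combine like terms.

(6a + 6 - 4b)(-7b + 9a - 1 + 3c)
= -42ab + 54a² - 6a + 18ac - 42b + 54a - 6 + 18c + 28b² - 36ab + 4b - 12bc    [distributive law]
= -78ab + 54a² + 48a + 18ac - 38b - 6 + 18c + 28b² - 12bc    [combine like terms]

-78ab + 54a² + 48a + 18ac - 38b - 6 + 18c + 28b² - 12bc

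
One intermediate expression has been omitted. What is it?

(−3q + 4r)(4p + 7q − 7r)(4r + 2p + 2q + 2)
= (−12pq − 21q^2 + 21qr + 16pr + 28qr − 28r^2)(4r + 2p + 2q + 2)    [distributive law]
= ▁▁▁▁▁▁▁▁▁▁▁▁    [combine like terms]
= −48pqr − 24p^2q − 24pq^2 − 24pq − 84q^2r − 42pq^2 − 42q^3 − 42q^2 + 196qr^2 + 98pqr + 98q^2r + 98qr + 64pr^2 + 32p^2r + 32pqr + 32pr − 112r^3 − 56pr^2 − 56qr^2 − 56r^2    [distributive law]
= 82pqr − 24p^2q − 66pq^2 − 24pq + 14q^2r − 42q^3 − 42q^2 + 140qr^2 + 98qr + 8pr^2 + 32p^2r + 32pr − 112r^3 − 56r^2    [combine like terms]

By combine like terms:

(−12pq − 21q^2 + 49qr + 16pr − 28r^2)(4r + 2p + 2q + 2)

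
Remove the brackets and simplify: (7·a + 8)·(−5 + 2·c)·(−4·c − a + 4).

180·a·c + 35·a^2 − 100·a − 56·a·c^2 − 14·a^2·c + 224·c − 160 − 64·c^2

(7·a + 8)·(−5 + 2·c)·(−4·c − a + 4)
= (−35·a + 14·a·c − 40 + 16·c)·(−4·c − a + 4)    [distributive law]
= 140·a·c + 35·a^2 − 140·a − 56·a·c^2 − 14·a^2·c + 56·a·c + 160·c + 40·a − 160 − 64·c^2 − 16·a·c + 64·c    [distributive law]
= 180·a·c + 35·a^2 − 100·a − 56·a·c^2 − 14·a^2·c + 224·c − 160 − 64·c^2    [combine like terms]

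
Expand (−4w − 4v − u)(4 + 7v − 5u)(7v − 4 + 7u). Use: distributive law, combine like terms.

64w − 192uw − 196v^2w − 56uvw + 140u^2w + 64v − 192uv − 196v^3 − 105uv^2 + 126u^2v + 16u − 48u^2 + 35u^3

(−4w − 4v − u)(4 + 7v − 5u)(7v − 4 + 7u)
= (−16w − 28vw + 20uw − 16v − 28v^2 + 20uv − 4u − 7uv + 5u^2)(7v − 4 + 7u)    [distributive law]
= (−16w − 28vw + 20uw − 16v − 28v^2 + 13uv − 4u + 5u^2)(7v − 4 + 7u)    [combine like terms]
= −112vw + 64w − 112uw − 196v^2w + 112vw − 196uvw + 140uvw − 80uw + 140u^2w − 112v^2 + 64v − 112uv − 196v^3 + 112v^2 − 196uv^2 + 91uv^2 − 52uv + 91u^2v − 28uv + 16u − 28u^2 + 35u^2v − 20u^2 + 35u^3    [distributive law]
= 64w − 192uw − 196v^2w − 56uvw + 140u^2w + 64v − 192uv − 196v^3 − 105uv^2 + 126u^2v + 16u − 48u^2 + 35u^3    [combine like terms]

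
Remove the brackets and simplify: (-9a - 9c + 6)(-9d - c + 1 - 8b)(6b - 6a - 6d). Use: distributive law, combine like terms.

(-9a - 9c + 6)(-9d - c + 1 - 8b)(6b - 6a - 6d)
= (81ad + 9ac - 9a + 72ab + 81cd + 9c^2 - 9c + 72bc - 54d - 6c + 6 - 48b)(6b - 6a - 6d)    [distributive law]
= (81ad + 9ac - 9a + 72ab + 81cd + 9c^2 - 15c + 72bc - 54d + 6 - 48b)(6b - 6a - 6d)    [combine like terms]
= 486abd - 486a^2d - 486ad^2 + 54abc - 54a^2c - 54acd - 54ab + 54a^2 + 54ad + 432ab^2 - 432a^2b - 432abd + 486bcd - 486acd - 486cd^2 + 54bc^2 - 54ac^2 - 54c^2d - 90bc + 90ac + 90cd + 432b^2c - 432abc - 432bcd - 324bd + 324ad + 324d^2 + 36b - 36a - 36d - 288b^2 + 288ab + 288bd    [distributive law]
= 54abd - 486a^2d - 486ad^2 - 378abc - 54a^2c - 540acd + 234ab + 54a^2 + 378ad + 432ab^2 - 432a^2b + 54bcd - 486cd^2 + 54bc^2 - 54ac^2 - 54c^2d - 90bc + 90ac + 90cd + 432b^2c - 36bd + 324d^2 + 36b - 36a - 36d - 288b^2    [combine like terms]

54abd - 486a^2d - 486ad^2 - 378abc - 54a^2c - 540acd + 234ab + 54a^2 + 378ad + 432ab^2 - 432a^2b + 54bcd - 486cd^2 + 54bc^2 - 54ac^2 - 54c^2d - 90bc + 90ac + 90cd + 432b^2c - 36bd + 324d^2 + 36b - 36a - 36d - 288b^2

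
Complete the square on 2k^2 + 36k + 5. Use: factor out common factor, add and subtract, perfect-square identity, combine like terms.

2k^2 + 36k + 5
= 2(k^2 + 18k) + 5    [factor out 2 from the k-terms]
= 2(k^2 + 18k + 81 − 81) + 5    [add and subtract 81 inside the bracket]
= 2(k + 9)^2 − 162 + 5    [perfect-square identity]
= 2(k + 9)^2 − 157    [combine constants]

2(k + 9)^2 − 157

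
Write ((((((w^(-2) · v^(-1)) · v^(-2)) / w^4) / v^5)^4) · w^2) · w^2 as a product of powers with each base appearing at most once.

((((((w^(-2) · v^(-1)) · v^(-2)) / w^4) / v^5)^4) · w^2) · w^2
= ((((((w^(-2) · v^(-1)) · v^(-2)) / w^4)^4) / ((v^5)^4)) · w^2) · w^2    [power of a quotient]
= ((((((w^(-2) · v^(-1)) · v^(-2))^4) / ((w^4)^4)) / ((v^5)^4)) · w^2) · w^2    [power of a quotient]
= ((((((w^(-2) · v^(-1))^4) · ((v^(-2))^4)) / ((w^4)^4)) / ((v^5)^4)) · w^2) · w^2    [power of a product]
= (((((((w^(-2))^4) · ((v^(-1))^4)) · ((v^(-2))^4)) / ((w^4)^4)) / ((v^5)^4)) · w^2) · w^2    [power of a product]
= (((((w^(-8) · ((v^(-1))^4)) · ((v^(-2))^4)) / ((w^4)^4)) / ((v^5)^4)) · w^2) · w^2    [power of a power]
= (((((w^(-8) · v^(-4)) · ((v^(-2))^4)) / ((w^4)^4)) / ((v^5)^4)) · w^2) · w^2    [power of a power]
= (((((w^(-8) · v^(-4)) · v^(-8)) / ((w^4)^4)) / ((v^5)^4)) · w^2) · w^2    [power of a power]
= (((((w^(-8) · v^(-4)) · v^(-8)) / w^16) / ((v^5)^4)) · w^2) · w^2    [power of a power]
= (((((w^(-8) · v^(-4)) · v^(-8)) / w^16) / v^20) · w^2) · w^2    [power of a power]
= v^(-32)·w^(-20)    [quotient of powers; product of powers]

v^(-32)·w^(-20)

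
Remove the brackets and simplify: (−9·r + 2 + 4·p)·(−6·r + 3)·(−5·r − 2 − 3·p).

−270·r^3 + 87·r^2 − 42·p·r^2 + 48·r + 105·p·r − 12 − 42·p + 72·p^2·r − 36·p^2

(−9·r + 2 + 4·p)·(−6·r + 3)·(−5·r − 2 − 3·p)
= (54·r^2 − 27·r − 12·r + 6 − 24·p·r + 12·p)·(−5·r − 2 − 3·p)    [distributive law]
= (54·r^2 − 39·r + 6 − 24·p·r + 12·p)·(−5·r − 2 − 3·p)    [combine like terms]
= −270·r^3 − 108·r^2 − 162·p·r^2 + 195·r^2 + 78·r + 117·p·r − 30·r − 12 − 18·p + 120·p·r^2 + 48·p·r + 72·p^2·r − 60·p·r − 24·p − 36·p^2    [distributive law]
= −270·r^3 + 87·r^2 − 42·p·r^2 + 48·r + 105·p·r − 12 − 42·p + 72·p^2·r − 36·p^2    [combine like terms]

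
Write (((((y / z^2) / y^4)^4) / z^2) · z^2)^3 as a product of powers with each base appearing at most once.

y^(-36)z^(-24)

(((((y / z^2) / y^4)^4) / z^2) · z^2)^3
= (((((y / z^2) / y^4)^4) / z^2)^3) · ((z^2)^3)    [power of a product]
= (((((y / z^2) / y^4)^4)^3) / ((z^2)^3)) · ((z^2)^3)    [power of a quotient]
= ((((y / z^2) / y^4)^12) / ((z^2)^3)) · ((z^2)^3)    [power of a power]
= ((((y / z^2)^12) / ((y^4)^12)) / ((z^2)^3)) · ((z^2)^3)    [power of a quotient]
= ((((y^12) / ((z^2)^12)) / ((y^4)^12)) / ((z^2)^3)) · ((z^2)^3)    [power of a quotient]
= (((y^12 / z^24) / ((y^4)^12)) / ((z^2)^3)) · ((z^2)^3)    [power of a power]
= (((y^12 / z^24) / y^48) / ((z^2)^3)) · ((z^2)^3)    [power of a power]
= (((y^12 / z^24) / y^48) / z^6) · ((z^2)^3)    [power of a power]
= (((y^12 / z^24) / y^48) / z^6) · z^6    [power of a power]
= y^(-36)z^(-24)    [quotient of powers; product of powers]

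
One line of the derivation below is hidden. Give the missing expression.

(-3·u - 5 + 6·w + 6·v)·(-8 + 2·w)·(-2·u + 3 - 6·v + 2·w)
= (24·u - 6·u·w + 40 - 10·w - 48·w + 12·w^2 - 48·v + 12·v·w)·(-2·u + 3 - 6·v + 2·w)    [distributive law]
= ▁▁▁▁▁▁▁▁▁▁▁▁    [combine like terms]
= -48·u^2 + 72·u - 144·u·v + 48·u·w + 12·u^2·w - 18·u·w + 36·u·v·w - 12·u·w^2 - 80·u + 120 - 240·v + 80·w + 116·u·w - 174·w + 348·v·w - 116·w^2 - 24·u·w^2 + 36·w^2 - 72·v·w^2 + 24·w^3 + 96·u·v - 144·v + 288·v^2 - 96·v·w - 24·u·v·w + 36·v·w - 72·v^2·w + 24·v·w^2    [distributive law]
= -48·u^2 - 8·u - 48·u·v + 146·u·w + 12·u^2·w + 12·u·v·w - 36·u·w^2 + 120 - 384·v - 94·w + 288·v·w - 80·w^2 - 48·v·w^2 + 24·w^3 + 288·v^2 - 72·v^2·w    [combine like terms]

Applying combine like terms to the line above:

(24·u - 6·u·w + 40 - 58·w + 12·w^2 - 48·v + 12·v·w)·(-2·u + 3 - 6·v + 2·w)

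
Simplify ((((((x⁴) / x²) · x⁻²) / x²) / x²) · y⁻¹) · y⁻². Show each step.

x⁻⁴y⁻³

((((((x⁴) / x²) · x⁻²) / x²) / x²) · y⁻¹) · y⁻²
= ((((x² · x⁻²) / x²) / x²) · y⁻¹) · y⁻²    [quotient of powers]
= (((x⁰ / x²) / x²) · y⁻¹) · y⁻²    [product of powers]
= ((x⁻² / x²) · y⁻¹) · y⁻²    [quotient of powers]
= (x⁻⁴ · y⁻¹) · y⁻²    [quotient of powers]
= x⁻⁴y⁻³    [product of powers]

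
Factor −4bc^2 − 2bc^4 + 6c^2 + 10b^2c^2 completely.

2c^2(−2b − bc^2 + 3 + 5b^2)

−4bc^2 − 2bc^4 + 6c^2 + 10b^2c^2
= 2(−2bc^2 − bc^4 + 3c^2 + 5b^2c^2)    [factor out 2]
= 2c^2(−2b − bc^2 + 3 + 5b^2)    [factor out c^2]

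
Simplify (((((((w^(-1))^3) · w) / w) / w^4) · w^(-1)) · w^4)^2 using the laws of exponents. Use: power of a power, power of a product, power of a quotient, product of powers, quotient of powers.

w^(-8)

(((((((w^(-1))^3) · w) / w) / w^4) · w^(-1)) · w^4)^2
= (((((((w^(-1))^3) · w) / w) / w^4) · w^(-1))^2) · ((w^4)^2)    [power of a product]
= (((((((w^(-1))^3) · w) / w) / w^4)^2) · ((w^(-1))^2)) · ((w^4)^2)    [power of a product]
= (((((((w^(-1))^3) · w) / w)^2) / ((w^4)^2)) · ((w^(-1))^2)) · ((w^4)^2)    [power of a quotient]
= (((((((w^(-1))^3) · w)^2) / (w^2)) / ((w^4)^2)) · ((w^(-1))^2)) · ((w^4)^2)    [power of a quotient]
= (((((((w^(-1))^3)^2) · (w^2)) / (w^2)) / ((w^4)^2)) · ((w^(-1))^2)) · ((w^4)^2)    [power of a product]
= ((((((w^(-1))^6) · (w^2)) / (w^2)) / ((w^4)^2)) · ((w^(-1))^2)) · ((w^4)^2)    [power of a power]
= ((((w^(-6) · (w^2)) / (w^2)) / ((w^4)^2)) · ((w^(-1))^2)) · ((w^4)^2)    [power of a power]
= (((w^(-4) / (w^2)) / ((w^4)^2)) · ((w^(-1))^2)) · ((w^4)^2)    [product of powers]
= ((w^(-6) / ((w^4)^2)) · ((w^(-1))^2)) · ((w^4)^2)    [quotient of powers]
= ((w^(-6) / w^8) · ((w^(-1))^2)) · ((w^4)^2)    [power of a power]
= (w^(-14) · ((w^(-1))^2)) · ((w^4)^2)    [quotient of powers]
= (w^(-14) · w^(-2)) · ((w^4)^2)    [power of a power]
= w^(-16) · ((w^4)^2)    [product of powers]
= w^(-16) · w^8    [power of a power]
= w^(-8)    [product of powers]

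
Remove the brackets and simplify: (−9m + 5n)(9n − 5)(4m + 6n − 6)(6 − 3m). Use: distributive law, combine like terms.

−3912m^2n + 972m^3n − 576mn^2 + 918m^2n^2 + 3486mn + 1890m^2 − 540m^3 − 1620m + 1620n^3 − 810mn^3 − 2520n^2 + 900n

(−9m + 5n)(9n − 5)(4m + 6n − 6)(6 − 3m)
= (−81mn + 45m + 45n^2 − 25n)(4m + 6n − 6)(6 − 3m)    [distributive law]
= (−324m^2n − 486mn^2 + 486mn + 180m^2 + 270mn − 270m + 180mn^2 + 270n^3 − 270n^2 − 100mn − 150n^2 + 150n)(6 − 3m)    [distributive law]
= (−324m^2n − 306mn^2 + 656mn + 180m^2 − 270m + 270n^3 − 420n^2 + 150n)(6 − 3m)    [combine like terms]
= −1944m^2n + 972m^3n − 1836mn^2 + 918m^2n^2 + 3936mn − 1968m^2n + 1080m^2 − 540m^3 − 1620m + 810m^2 + 1620n^3 − 810mn^3 − 2520n^2 + 1260mn^2 + 900n − 450mn    [distributive law]
= −3912m^2n + 972m^3n − 576mn^2 + 918m^2n^2 + 3486mn + 1890m^2 − 540m^3 − 1620m + 1620n^3 − 810mn^3 − 2520n^2 + 900n    [combine like terms]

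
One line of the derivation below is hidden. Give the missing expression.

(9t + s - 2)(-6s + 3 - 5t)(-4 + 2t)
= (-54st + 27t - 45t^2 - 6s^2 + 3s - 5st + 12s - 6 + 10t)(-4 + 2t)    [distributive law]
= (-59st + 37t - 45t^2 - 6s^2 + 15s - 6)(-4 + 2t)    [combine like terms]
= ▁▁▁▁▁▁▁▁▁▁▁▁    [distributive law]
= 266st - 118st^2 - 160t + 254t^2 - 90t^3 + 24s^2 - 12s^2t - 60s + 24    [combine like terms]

By distributive law:

236st - 118st^2 - 148t + 74t^2 + 180t^2 - 90t^3 + 24s^2 - 12s^2t - 60s + 30st + 24 - 12t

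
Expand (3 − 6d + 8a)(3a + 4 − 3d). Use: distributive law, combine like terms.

(3 − 6d + 8a)(3a + 4 − 3d)
= 9a + 12 − 9d − 18ad − 24d + 18d^2 + 24a^2 + 32a − 24ad    [distributive law]
= 41a + 12 − 33d − 42ad + 18d^2 + 24a^2    [combine like terms]

41a + 12 − 33d − 42ad + 18d^2 + 24a^2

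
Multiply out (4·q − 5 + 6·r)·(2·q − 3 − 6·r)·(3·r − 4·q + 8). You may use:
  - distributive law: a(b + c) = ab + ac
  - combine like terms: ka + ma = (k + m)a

72·q^2·r − 32·q^3 + 152·q^2 − 210·q·r − 236·q + 108·q·r^2 + 141·r + 120 − 252·r^2 − 108·r^3

(4·q − 5 + 6·r)·(2·q − 3 − 6·r)·(3·r − 4·q + 8)
= (8·q^2 − 12·q − 24·q·r − 10·q + 15 + 30·r + 12·q·r − 18·r − 36·r^2)·(3·r − 4·q + 8)    [distributive law]
= (8·q^2 − 22·q − 12·q·r + 15 + 12·r − 36·r^2)·(3·r − 4·q + 8)    [combine like terms]
= 24·q^2·r − 32·q^3 + 64·q^2 − 66·q·r + 88·q^2 − 176·q − 36·q·r^2 + 48·q^2·r − 96·q·r + 45·r − 60·q + 120 + 36·r^2 − 48·q·r + 96·r − 108·r^3 + 144·q·r^2 − 288·r^2    [distributive law]
= 72·q^2·r − 32·q^3 + 152·q^2 − 210·q·r − 236·q + 108·q·r^2 + 141·r + 120 − 252·r^2 − 108·r^3    [combine like terms]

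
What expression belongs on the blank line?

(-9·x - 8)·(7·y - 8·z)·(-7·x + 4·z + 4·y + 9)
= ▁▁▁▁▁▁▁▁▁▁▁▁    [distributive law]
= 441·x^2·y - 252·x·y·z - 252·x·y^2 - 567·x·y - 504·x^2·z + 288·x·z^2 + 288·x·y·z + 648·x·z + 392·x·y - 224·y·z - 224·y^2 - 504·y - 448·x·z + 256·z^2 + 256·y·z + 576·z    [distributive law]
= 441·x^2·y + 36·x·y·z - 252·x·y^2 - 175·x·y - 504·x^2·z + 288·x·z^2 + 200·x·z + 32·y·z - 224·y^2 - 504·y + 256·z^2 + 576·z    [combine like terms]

By distributive law:

(-63·x·y + 72·x·z - 56·y + 64·z)·(-7·x + 4·z + 4·y + 9)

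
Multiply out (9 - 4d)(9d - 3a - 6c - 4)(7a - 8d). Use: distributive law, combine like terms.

895ad - 776d^2 - 189a^2 - 378ac + 432cd - 252a + 288d - 348ad^2 + 288d^3 + 84a^2d + 168acd - 192cd^2

(9 - 4d)(9d - 3a - 6c - 4)(7a - 8d)
= (81d - 27a - 54c - 36 - 36d^2 + 12ad + 24cd + 16d)(7a - 8d)    [distributive law]
= (97d - 27a - 54c - 36 - 36d^2 + 12ad + 24cd)(7a - 8d)    [combine like terms]
= 679ad - 776d^2 - 189a^2 + 216ad - 378ac + 432cd - 252a + 288d - 252ad^2 + 288d^3 + 84a^2d - 96ad^2 + 168acd - 192cd^2    [distributive law]
= 895ad - 776d^2 - 189a^2 - 378ac + 432cd - 252a + 288d - 348ad^2 + 288d^3 + 84a^2d + 168acd - 192cd^2    [combine like terms]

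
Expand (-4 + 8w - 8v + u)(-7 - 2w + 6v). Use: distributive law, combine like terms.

28 - 48w + 32v - 16w² + 64vw - 48v² - 7u - 2uw + 6uv

(-4 + 8w - 8v + u)(-7 - 2w + 6v)
= 28 + 8w - 24v - 56w - 16w² + 48vw + 56v + 16vw - 48v² - 7u - 2uw + 6uv    [distributive law]
= 28 - 48w + 32v - 16w² + 64vw - 48v² - 7u - 2uw + 6uv    [combine like terms]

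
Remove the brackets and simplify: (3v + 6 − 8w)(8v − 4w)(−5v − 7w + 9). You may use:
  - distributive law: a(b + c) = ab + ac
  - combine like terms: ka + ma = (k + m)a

(3v + 6 − 8w)(8v − 4w)(−5v − 7w + 9)
= (24v^2 − 12vw + 48v − 24w − 64vw + 32w^2)(−5v − 7w + 9)    [distributive law]
= (24v^2 − 76vw + 48v − 24w + 32w^2)(−5v − 7w + 9)    [combine like terms]
= −120v^3 − 168v^2w + 216v^2 + 380v^2w + 532vw^2 − 684vw − 240v^2 − 336vw + 432v + 120vw + 168w^2 − 216w − 160vw^2 − 224w^3 + 288w^2    [distributive law]
= −120v^3 + 212v^2w − 24v^2 + 372vw^2 − 900vw + 432v + 456w^2 − 216w − 224w^3    [combine like terms]

−120v^3 + 212v^2w − 24v^2 + 372vw^2 − 900vw + 432v + 456w^2 − 216w − 224w^3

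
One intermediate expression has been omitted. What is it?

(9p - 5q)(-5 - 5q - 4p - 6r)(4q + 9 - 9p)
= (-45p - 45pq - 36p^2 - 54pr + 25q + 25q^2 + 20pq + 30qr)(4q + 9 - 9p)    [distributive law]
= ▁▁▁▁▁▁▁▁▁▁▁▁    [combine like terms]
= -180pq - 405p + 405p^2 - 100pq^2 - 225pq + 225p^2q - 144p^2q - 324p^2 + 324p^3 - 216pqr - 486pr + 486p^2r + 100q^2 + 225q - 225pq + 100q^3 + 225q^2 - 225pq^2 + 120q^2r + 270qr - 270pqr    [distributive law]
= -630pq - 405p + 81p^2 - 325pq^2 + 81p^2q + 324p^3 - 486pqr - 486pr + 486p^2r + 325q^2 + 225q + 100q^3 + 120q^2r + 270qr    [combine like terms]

Applying combine like terms to the line above:

(-45p - 25pq - 36p^2 - 54pr + 25q + 25q^2 + 30qr)(4q + 9 - 9p)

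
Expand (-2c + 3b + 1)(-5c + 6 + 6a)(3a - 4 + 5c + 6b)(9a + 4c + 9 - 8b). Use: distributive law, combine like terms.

-414a^2c^2 + 330ac^3 - 1287ac^2 - 3abc^2 - 50c^3 - 733c^2 + 1057bc^2 + 200c^4 - 460bc^3 - 240b^2c^2 - 9a^2c + 1101ac + 45abc + 786c - 496bc - 762b^2c - 324a^3c + 261a^2bc - 162ab^2c + 720b^3c + 504a^2b - 114ab + 1800ab^2 - 132b + 1260b^2 - 864b^3 + 486a^3b + 540a^2b^2 - 864ab^3 + 108a^2 - 270a - 216 + 162a^3

(-2c + 3b + 1)(-5c + 6 + 6a)(3a - 4 + 5c + 6b)(9a + 4c + 9 - 8b)
= (10c^2 - 12c - 12ac - 15bc + 18b + 18ab - 5c + 6 + 6a)(3a - 4 + 5c + 6b)(9a + 4c + 9 - 8b)    [distributive law]
= (10c^2 - 17c - 12ac - 15bc + 18b + 18ab + 6 + 6a)(3a - 4 + 5c + 6b)(9a + 4c + 9 - 8b)    [combine like terms]
= (30ac^2 - 40c^2 + 50c^3 + 60bc^2 - 51ac + 68c - 85c^2 - 102bc - 36a^2c + 48ac - 60ac^2 - 72abc - 45abc + 60bc - 75bc^2 - 90b^2c + 54ab - 72b + 90bc + 108b^2 + 54a^2b - 72ab + 90abc + 108ab^2 + 18a - 24 + 30c + 36b + 18a^2 - 24a + 30ac + 36ab)(9a + 4c + 9 - 8b)    [distributive law]
= (-30ac^2 - 125c^2 + 50c^3 - 15bc^2 + 27ac + 98c + 48bc - 36a^2c - 27abc - 90b^2c + 18ab - 36b + 108b^2 + 54a^2b + 108ab^2 - 6a - 24 + 18a^2)(9a + 4c + 9 - 8b)    [combine like terms]
= -270a^2c^2 - 120ac^3 - 270ac^2 + 240abc^2 - 1125ac^2 - 500c^3 - 1125c^2 + 1000bc^2 + 450ac^3 + 200c^4 + 450c^3 - 400bc^3 - 135abc^2 - 60bc^3 - 135bc^2 + 120b^2c^2 + 243a^2c + 108ac^2 + 243ac - 216abc + 882ac + 392c^2 + 882c - 784bc + 432abc + 192bc^2 + 432bc - 384b^2c - 324a^3c - 144a^2c^2 - 324a^2c + 288a^2bc - 243a^2bc - 108abc^2 - 243abc + 216ab^2c - 810ab^2c - 360b^2c^2 - 810b^2c + 720b^3c + 162a^2b + 72abc + 162ab - 144ab^2 - 324ab - 144bc - 324b + 288b^2 + 972ab^2 + 432b^2c + 972b^2 - 864b^3 + 486a^3b + 216a^2bc + 486a^2b - 432a^2b^2 + 972a^2b^2 + 432ab^2c + 972ab^2 - 864ab^3 - 54a^2 - 24ac - 54a + 48ab - 216a - 96c - 216 + 192b + 162a^3 + 72a^2c + 162a^2 - 144a^2b    [distributive law]
= -414a^2c^2 + 330ac^3 - 1287ac^2 - 3abc^2 - 50c^3 - 733c^2 + 1057bc^2 + 200c^4 - 460bc^3 - 240b^2c^2 - 9a^2c + 1101ac + 45abc + 786c - 496bc - 762b^2c - 324a^3c + 261a^2bc - 162ab^2c + 720b^3c + 504a^2b - 114ab + 1800ab^2 - 132b + 1260b^2 - 864b^3 + 486a^3b + 540a^2b^2 - 864ab^3 + 108a^2 - 270a - 216 + 162a^3    [combine like terms]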